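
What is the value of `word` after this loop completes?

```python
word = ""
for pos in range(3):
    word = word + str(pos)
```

Concatenate digits 0 to 2
`word` takes the values: "" → "0" → "01" → "012"

Answer: "012"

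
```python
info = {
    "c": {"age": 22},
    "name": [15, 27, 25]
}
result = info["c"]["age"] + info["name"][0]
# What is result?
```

Trace:
`info = { ...` → info = {'c': {'age': 22}, 'name': [15, 27, 25]}
`result = info["c"]["age"] + info["name"][0]` → result = 37
So result = 37

Answer: 37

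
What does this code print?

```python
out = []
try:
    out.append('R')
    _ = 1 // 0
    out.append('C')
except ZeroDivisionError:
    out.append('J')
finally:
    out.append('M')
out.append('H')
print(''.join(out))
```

Execution trace: 'R' (try body) → 'J' (except ZeroDivisionError) → 'M' (finally) → 'H' (after the try/except). Output: RJMH

Answer: RJMH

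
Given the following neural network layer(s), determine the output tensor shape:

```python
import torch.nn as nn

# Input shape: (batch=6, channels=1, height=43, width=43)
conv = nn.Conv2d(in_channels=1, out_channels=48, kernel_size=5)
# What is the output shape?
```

Input: (6, 1, 43, 43) -> Output: (6, 48, 39, 39)

Answer: (6, 48, 39, 39)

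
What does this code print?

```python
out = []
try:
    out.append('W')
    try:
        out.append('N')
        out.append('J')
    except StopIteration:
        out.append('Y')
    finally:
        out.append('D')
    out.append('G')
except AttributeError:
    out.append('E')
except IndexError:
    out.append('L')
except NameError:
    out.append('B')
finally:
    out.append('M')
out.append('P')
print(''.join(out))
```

Execution trace: 'W' (try body) → 'N' (inner try body) → 'J' (inner try body, no exception) → 'D' (inner finally) → 'G' (try body, no exception) → 'M' (finally) → 'P' (after the try/except). Output: WNJDGMP

Answer: WNJDGMP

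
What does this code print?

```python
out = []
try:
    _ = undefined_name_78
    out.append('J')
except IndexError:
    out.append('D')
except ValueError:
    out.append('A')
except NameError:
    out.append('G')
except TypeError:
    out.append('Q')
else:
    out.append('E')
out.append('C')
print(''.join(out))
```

Execution trace: 'G' (except NameError) → 'C' (after the try/except). Output: GC

Answer: GC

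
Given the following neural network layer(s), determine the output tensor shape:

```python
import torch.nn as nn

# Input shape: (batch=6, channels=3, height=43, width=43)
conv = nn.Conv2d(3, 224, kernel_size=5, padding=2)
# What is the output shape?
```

Input: (6, 3, 43, 43) -> Output: (6, 224, 43, 43)

Answer: (6, 224, 43, 43)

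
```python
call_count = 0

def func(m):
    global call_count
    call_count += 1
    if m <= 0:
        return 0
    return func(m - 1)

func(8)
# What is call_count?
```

Linear recursion stepping by 1: 9 calls from m=8 down to ≤0.

Answer: 9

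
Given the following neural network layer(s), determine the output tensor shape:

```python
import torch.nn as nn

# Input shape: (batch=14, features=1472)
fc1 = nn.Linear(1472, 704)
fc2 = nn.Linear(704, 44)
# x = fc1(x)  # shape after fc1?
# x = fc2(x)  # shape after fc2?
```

Input: (14, 1472) -> after fc1: (14, 704) -> Output: (14, 44)

Answer: (14, 44)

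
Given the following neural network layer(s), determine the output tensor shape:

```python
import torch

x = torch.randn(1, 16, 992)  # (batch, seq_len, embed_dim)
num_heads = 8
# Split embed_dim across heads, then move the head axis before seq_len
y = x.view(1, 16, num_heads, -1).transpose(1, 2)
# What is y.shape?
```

Input: (1, 16, 992) -> head_dim = 992 // 8 = 124; after view: (1, 16, 8, 124) -> after transpose(1, 2): (1, 8, 16, 124) -> Output: (1, 8, 16, 124)

Answer: (1, 8, 16, 124)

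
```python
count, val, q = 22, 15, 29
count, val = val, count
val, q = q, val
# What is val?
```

Trace:
`count, val, q = 22, 15, 29` → count = 22; val = 15; q = 29
`count, val = val, count` → count = 15; val = 22
`val, q = q, val` → val = 29; q = 22
So val = 29

Answer: 29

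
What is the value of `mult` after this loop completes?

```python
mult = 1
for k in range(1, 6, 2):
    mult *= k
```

Product of 1, 3, 5, ... up to 5
`mult` takes the values: 1 → 3 → 15

Answer: 15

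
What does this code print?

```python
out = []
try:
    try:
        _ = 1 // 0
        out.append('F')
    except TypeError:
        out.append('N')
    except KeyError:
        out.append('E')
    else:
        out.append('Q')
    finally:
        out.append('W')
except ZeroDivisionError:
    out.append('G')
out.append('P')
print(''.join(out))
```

Execution trace: 'W' (finally) → 'G' (outer except ZeroDivisionError) → 'P' (after the try/except). Output: WGP

Answer: WGP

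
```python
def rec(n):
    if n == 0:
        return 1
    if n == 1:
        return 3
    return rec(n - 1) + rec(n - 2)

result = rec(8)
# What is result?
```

Build up from base cases: rec(0)=1, rec(1)=3, rec(2)=4, rec(3)=7, rec(4)=11, rec(5)=18, rec(6)=29, ..., rec(8)=76

Answer: 76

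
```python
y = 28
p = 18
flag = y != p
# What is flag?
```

Trace:
`y = 28` → y = 28
`p = 18` → p = 18
`flag = y != p` → flag = True
So flag = True

Answer: True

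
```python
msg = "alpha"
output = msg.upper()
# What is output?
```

Trace:
`msg = "alpha"` → msg = 'alpha'
`output = msg.upper()` → output = 'ALPHA'
So output = 'ALPHA'

Answer: 'ALPHA'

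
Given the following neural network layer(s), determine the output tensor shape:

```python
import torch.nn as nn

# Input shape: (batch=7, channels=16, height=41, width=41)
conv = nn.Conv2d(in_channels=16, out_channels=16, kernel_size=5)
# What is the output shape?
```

Input: (7, 16, 41, 41) -> Output: (7, 16, 37, 37)

Answer: (7, 16, 37, 37)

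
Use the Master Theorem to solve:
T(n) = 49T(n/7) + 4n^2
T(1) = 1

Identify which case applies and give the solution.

a=49, b=7, f(n)=4n^2. log_7(49) = 2. Since c=2 = 2, Case 2 applies: T(n) = Θ(n^log_b(a) · log n) = O(n^2 log n).

Answer: O(n^2 log n) - Case 2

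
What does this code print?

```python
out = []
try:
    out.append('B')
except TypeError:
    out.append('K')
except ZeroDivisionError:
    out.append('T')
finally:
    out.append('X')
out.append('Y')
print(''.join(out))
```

Execution trace: 'B' (try body, no exception) → 'X' (finally) → 'Y' (after the try/except). Output: BXY

Answer: BXY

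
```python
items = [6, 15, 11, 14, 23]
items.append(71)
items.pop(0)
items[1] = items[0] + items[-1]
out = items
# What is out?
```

Trace:
`items = [6, 15, 11, 14, 23]` → items = [6, 15, 11, 14, 23]
`items.append(71)` → items = [6, 15, 11, 14, 23, 71]
`items.pop(0)` → items = [15, 11, 14, 23, 71]
`items[1] = items[0] + items[-1]` → items = [15, 86, 14, 23, 71]
`out = items` → out = [15, 86, 14, 23, 71]
So out = [15, 86, 14, 23, 71]

Answer: [15, 86, 14, 23, 71]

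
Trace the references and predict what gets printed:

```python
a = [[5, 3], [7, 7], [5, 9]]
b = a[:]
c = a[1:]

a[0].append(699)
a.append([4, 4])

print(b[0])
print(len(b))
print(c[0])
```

Key concept: slice with nested mutation.
Step by step:
`a = [[5, 3], [7, 7], [5, 9]]` → a = [[5, 3], [7, 7], [5, 9]]
`b = a[:]` → b = [[5, 3], [7, 7], [5, 9]]
`c = a[1:]` → c = [[7, 7], [5, 9]]
`a[0].append(699)` → a = [[5, 3, 699], [7, 7], [5, 9]]; b = [[5, 3, 699], [7, 7], [5, 9]]
`a.append([4, 4])` → a = [[5, 3, 699], [7, 7], [5, 9], [4, 4]]
`print(b[0])` → prints [5, 3, 699]
`print(len(b))` → prints 3
`print(c[0])` → prints [7, 7]

Answer:
[5, 3, 699]
3
[7, 7]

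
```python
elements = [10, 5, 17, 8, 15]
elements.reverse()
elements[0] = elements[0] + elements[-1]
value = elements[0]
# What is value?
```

Trace:
`elements = [10, 5, 17, 8, 15]` → elements = [10, 5, 17, 8, 15]
`elements.reverse()` → elements = [15, 8, 17, 5, 10]
`elements[0] = elements[0] + elements[-1]` → elements = [25, 8, 17, 5, 10]
`value = elements[0]` → value = 25
So value = 25

Answer: 25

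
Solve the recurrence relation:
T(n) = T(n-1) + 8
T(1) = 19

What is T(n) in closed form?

Unrolling: T(n) = T(1) + 8·(n-1) = 19 + 8(n-1) = 8n + 11.

Answer: T(n) = 8n + 11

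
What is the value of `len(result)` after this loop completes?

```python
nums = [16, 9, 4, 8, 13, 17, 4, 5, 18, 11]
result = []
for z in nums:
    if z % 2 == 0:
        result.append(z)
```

Count even numbers in [16, 9, 4, 8, 13, 17, 4, 5, 18, 11]
`result` takes the values: [] → [16] → [16, 4] → [16, 4, 8] → [16, 4, 8, 4] → [16, 4, 8, 4, 18]
So `len(result)` = 5

Answer: 5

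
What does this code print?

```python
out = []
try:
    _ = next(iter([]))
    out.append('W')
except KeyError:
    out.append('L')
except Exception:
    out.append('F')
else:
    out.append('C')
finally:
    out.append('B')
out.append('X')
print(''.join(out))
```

Execution trace: 'F' (except Exception) → 'B' (finally) → 'X' (after the try/except). Output: FBX

Answer: FBX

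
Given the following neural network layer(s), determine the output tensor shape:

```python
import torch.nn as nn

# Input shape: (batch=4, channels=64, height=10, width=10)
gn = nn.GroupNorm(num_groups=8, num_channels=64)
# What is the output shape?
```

Input: (4, 64, 10, 10) -> Output: (4, 64, 10, 10)

Answer: (4, 64, 10, 10)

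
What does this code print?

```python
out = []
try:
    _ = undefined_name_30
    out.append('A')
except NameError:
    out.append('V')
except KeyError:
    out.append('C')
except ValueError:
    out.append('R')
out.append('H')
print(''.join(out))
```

Execution trace: 'V' (except NameError) → 'H' (after the try/except). Output: VH

Answer: VH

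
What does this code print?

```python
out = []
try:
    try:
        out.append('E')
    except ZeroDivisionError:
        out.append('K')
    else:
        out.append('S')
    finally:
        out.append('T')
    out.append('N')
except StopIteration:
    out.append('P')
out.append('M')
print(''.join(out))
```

Execution trace: 'E' (inner try body, no exception) → 'S' (inner else) → 'T' (inner finally) → 'N' (try body, no exception) → 'M' (after the try/except). Output: ESTNM

Answer: ESTNM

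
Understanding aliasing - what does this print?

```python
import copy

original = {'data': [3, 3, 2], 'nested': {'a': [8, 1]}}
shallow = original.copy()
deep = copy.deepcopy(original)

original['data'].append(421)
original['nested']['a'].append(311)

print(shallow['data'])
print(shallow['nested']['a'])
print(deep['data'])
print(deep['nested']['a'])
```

Key concept: comparing shallow vs deep copy.
Step by step:
`original = {'data': [3, 3, 2], 'nested': {'a': [8, 1]}}` → original = {'data': [3, 3, 2], 'nested': {'a': [8, 1]}}
`shallow = original.copy()` → shallow = {'data': [3, 3, 2], 'nested': {'a': [8, 1]}}
`deep = copy.deepcopy(original)` → deep = {'data': [3, 3, 2], 'nested': {'a': [8, 1]}}
`original['data'].append(421)` → original = {'data': [3, 3, 2, 421], 'nested': {'a': [8, 1]}}; shallow = {'data': [3, 3, 2, 421], 'nested': {'a': [8, 1]}}
`original['nested']['a'].append(311)` → original = {'data': [3, 3, 2, 421], 'nested': {'a': [8, 1, 311]}}; shallow = {'data': [3, 3, 2, 421], 'nested': {'a': [8, 1, 311]}}
`print(shallow['data'])` → prints [3, 3, 2, 421]
`print(shallow['nested']['a'])` → prints [8, 1, 311]
`print(deep['data'])` → prints [3, 3, 2]
`print(deep['nested']['a'])` → prints [8, 1]

Answer:
[3, 3, 2, 421]
[8, 1, 311]
[3, 3, 2]
[8, 1]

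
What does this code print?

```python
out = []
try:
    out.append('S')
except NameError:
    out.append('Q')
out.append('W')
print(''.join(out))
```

Execution trace: 'S' (try body, no exception) → 'W' (after the try/except). Output: SW

Answer: SW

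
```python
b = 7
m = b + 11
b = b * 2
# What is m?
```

Trace:
`b = 7` → b = 7
`m = b + 11` → m = 18
`b = b * 2` → b = 14
So m = 18

Answer: 18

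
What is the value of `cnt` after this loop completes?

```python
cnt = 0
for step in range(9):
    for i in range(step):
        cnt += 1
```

Triangle number: 0+1+2+...+8
`cnt` takes the values: 0 → 1 → 2 → 3 → 4 → 5 → 6 → 7 → 8 → 9 → 10 → 11 → 12 → 13 → 14 → 15 → 16 → 17 → 18 → 19 → 20 → 21 → 22 → 23 → 24 → 25 → 26 → 27 → 28 → 29 → 30 → 31 → 32 → 33 → 34 → 35 → 36

Answer: 36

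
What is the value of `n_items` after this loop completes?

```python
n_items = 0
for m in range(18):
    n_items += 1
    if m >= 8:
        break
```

Loop breaks when m reaches 8, n_items is 9
`n_items` takes the values: 0 → 1 → 2 → 3 → 4 → 5 → 6 → 7 → 8 → 9

Answer: 9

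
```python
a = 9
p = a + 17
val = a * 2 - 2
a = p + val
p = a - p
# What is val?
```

Trace:
`a = 9` → a = 9
`p = a + 17` → p = 26
`val = a * 2 - 2` → val = 16
`a = p + val` → a = 42
`p = a - p` → p = 16
So val = 16

Answer: 16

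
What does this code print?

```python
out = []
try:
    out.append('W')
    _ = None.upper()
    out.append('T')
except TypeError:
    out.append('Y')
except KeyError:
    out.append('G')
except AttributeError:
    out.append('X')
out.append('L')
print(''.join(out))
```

Execution trace: 'W' (try body) → 'X' (except AttributeError) → 'L' (after the try/except). Output: WXL

Answer: WXL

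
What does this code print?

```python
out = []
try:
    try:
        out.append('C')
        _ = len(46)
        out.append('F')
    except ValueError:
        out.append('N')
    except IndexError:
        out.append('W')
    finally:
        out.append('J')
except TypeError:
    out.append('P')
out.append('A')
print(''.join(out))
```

Execution trace: 'C' (try body) → 'J' (finally) → 'P' (outer except TypeError) → 'A' (after the try/except). Output: CJPA

Answer: CJPA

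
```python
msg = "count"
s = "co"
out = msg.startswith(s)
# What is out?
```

Trace:
`msg = "count"` → msg = 'count'
`s = "co"` → s = 'co'
`out = msg.startswith(s)` → out = True
So out = True

Answer: True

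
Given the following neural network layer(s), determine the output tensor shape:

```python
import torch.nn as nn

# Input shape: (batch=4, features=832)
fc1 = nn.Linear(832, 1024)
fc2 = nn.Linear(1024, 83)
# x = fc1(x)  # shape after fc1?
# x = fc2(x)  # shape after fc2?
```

Input: (4, 832) -> after fc1: (4, 1024) -> Output: (4, 83)

Answer: (4, 83)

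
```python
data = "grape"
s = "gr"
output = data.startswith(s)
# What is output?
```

Trace:
`data = "grape"` → data = 'grape'
`s = "gr"` → s = 'gr'
`output = data.startswith(s)` → output = True
So output = True

Answer: True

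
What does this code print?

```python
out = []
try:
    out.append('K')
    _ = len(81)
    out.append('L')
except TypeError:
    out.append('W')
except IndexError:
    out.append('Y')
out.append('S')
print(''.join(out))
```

Execution trace: 'K' (try body) → 'W' (except TypeError) → 'S' (after the try/except). Output: KWS

Answer: KWS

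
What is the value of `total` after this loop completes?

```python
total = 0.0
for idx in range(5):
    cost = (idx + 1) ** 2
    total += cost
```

Sum of squared losses 1² + 2² + ... + 5²
`total` takes the values: 0.0 → 1.0 → 5.0 → 14.0 → 30.0 → 55.0

Answer: 55.0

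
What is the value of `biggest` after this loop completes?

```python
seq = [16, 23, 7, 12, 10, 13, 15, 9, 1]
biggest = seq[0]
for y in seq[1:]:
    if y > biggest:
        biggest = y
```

Maximum of [16, 23, 7, 12, 10, 13, 15, 9, 1]
`biggest` takes the values: 16 → 23

Answer: 23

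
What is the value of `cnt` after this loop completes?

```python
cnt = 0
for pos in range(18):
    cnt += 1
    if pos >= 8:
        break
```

Loop breaks when pos reaches 8, cnt is 9
`cnt` takes the values: 0 → 1 → 2 → 3 → 4 → 5 → 6 → 7 → 8 → 9

Answer: 9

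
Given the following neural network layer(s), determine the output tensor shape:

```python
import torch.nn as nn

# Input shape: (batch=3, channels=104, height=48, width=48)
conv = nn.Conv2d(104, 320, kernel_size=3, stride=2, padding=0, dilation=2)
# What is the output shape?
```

Input: (3, 104, 48, 48) -> Output: (3, 320, 22, 22)

Answer: (3, 320, 22, 22)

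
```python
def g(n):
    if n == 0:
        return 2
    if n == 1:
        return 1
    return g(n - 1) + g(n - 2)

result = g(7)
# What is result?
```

Build up from base cases: g(0)=2, g(1)=1, g(2)=3, g(3)=4, g(4)=7, g(5)=11, g(6)=18, ..., g(7)=29

Answer: 29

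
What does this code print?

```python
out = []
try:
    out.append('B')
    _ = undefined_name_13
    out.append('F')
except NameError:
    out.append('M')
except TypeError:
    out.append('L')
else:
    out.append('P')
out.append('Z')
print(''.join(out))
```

Execution trace: 'B' (try body) → 'M' (except NameError) → 'Z' (after the try/except). Output: BMZ

Answer: BMZ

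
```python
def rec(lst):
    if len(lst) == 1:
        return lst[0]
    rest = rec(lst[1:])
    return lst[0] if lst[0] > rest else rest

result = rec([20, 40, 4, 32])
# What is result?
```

Recursive max over [20, 40, 4, 32] = 40

Answer: 40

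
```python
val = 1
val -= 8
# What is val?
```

Trace:
`val = 1` → val = 1
`val -= 8` → val = -7
So val = -7

Answer: -7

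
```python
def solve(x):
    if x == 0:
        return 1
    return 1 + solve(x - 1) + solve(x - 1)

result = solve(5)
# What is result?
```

solve(x) = 1 + 2·solve(x-1), solve(0)=1. Closed form: (1+1)·2^5 - 1 = 63.

Answer: 63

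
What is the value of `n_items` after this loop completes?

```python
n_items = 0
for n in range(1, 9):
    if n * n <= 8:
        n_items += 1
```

Count numbers where n² ≤ 8
`n_items` takes the values: 0 → 1 → 2

Answer: 2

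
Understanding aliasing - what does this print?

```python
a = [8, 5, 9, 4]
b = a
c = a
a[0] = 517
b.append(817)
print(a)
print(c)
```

Key concept: multiple aliases.
Step by step:
`a = [8, 5, 9, 4]` → a = [8, 5, 9, 4]
`b = a` → b = [8, 5, 9, 4] (same object as a)
`c = a` → c = [8, 5, 9, 4] (same object as a, b)
`a[0] = 517` → a = [517, 5, 9, 4] (same object as b, c); b = [517, 5, 9, 4] (same object as a, c); c = [517, 5, 9, 4] (same object as a, b)
`b.append(817)` → a = [517, 5, 9, 4, 817] (same object as b, c); b = [517, 5, 9, 4, 817] (same object as a, c); c = [517, 5, 9, 4, 817] (same object as a, b)
`print(a)` → prints [517, 5, 9, 4, 817]
`print(c)` → prints [517, 5, 9, 4, 817]

Answer:
[517, 5, 9, 4, 817]
[517, 5, 9, 4, 817]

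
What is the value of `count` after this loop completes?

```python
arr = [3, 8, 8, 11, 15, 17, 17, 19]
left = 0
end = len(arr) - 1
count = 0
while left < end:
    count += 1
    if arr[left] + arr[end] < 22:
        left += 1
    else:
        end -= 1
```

Steps to find pair summing to 22
`count` takes the values: 0 → 1 → 2 → 3 → 4 → 5 → 6 → 7

Answer: 7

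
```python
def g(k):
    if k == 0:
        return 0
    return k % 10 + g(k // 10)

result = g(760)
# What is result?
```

Sum of digits of 760: 0 + 6 + 7 = 13

Answer: 13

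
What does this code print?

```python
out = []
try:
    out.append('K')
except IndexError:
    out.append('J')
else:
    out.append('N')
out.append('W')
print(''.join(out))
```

Execution trace: 'K' (try body, no exception) → 'N' (else) → 'W' (after the try/except). Output: KNW

Answer: KNW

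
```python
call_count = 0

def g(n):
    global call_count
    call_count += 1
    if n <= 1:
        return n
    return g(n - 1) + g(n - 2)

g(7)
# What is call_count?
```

Calls(n) = 1 + Calls(n-1) + Calls(n-2); Calls(0)=Calls(1)=1. For n=7 this gives 41.

Answer: 41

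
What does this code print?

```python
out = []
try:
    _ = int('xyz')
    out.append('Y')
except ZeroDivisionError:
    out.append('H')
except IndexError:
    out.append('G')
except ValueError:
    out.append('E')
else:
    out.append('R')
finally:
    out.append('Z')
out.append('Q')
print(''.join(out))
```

Execution trace: 'E' (except ValueError) → 'Z' (finally) → 'Q' (after the try/except). Output: EZQ

Answer: EZQ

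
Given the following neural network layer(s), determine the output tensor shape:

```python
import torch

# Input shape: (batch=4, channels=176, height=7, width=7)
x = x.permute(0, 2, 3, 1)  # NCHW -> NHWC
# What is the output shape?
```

Input: (4, 176, 7, 7) -> Output: (4, 7, 7, 176)

Answer: (4, 7, 7, 176)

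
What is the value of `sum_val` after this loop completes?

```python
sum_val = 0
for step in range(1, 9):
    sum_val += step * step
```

Sum of squares 1² to 8² = 204
`sum_val` takes the values: 0 → 1 → 5 → 14 → 30 → 55 → 91 → 140 → 204

Answer: 204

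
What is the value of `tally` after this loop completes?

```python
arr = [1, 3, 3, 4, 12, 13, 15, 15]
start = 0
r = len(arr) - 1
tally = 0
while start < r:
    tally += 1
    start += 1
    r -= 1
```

Iterations until pointers meet (list length 8)
`tally` takes the values: 0 → 1 → 2 → 3 → 4

Answer: 4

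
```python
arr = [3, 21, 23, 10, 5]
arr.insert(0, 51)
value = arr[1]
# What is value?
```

Trace:
`arr = [3, 21, 23, 10, 5]` → arr = [3, 21, 23, 10, 5]
`arr.insert(0, 51)` → arr = [51, 3, 21, 23, 10, 5]
`value = arr[1]` → value = 3
So value = 3

Answer: 3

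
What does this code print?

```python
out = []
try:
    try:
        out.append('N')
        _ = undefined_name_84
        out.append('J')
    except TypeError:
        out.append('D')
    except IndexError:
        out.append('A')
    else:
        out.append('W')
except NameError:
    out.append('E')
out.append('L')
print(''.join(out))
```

Execution trace: 'N' (try body) → 'E' (outer except NameError) → 'L' (after the try/except). Output: NEL

Answer: NEL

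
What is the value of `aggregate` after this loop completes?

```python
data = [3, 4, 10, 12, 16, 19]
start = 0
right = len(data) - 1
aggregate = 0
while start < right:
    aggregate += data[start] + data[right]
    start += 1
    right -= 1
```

Sum of pairs from ends
`aggregate` takes the values: 0 → 22 → 42 → 64

Answer: 64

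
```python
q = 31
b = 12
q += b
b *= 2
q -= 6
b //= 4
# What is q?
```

Trace:
`q = 31` → q = 31
`b = 12` → b = 12
`q += b` → q = 43
`b *= 2` → b = 24
`q -= 6` → q = 37
`b //= 4` → b = 6
So q = 37

Answer: 37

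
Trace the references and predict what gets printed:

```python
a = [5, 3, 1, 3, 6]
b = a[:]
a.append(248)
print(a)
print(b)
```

Key concept: slice [:] creates copy.
Step by step:
`a = [5, 3, 1, 3, 6]` → a = [5, 3, 1, 3, 6]
`b = a[:]` → b = [5, 3, 1, 3, 6]
`a.append(248)` → a = [5, 3, 1, 3, 6, 248]
`print(a)` → prints [5, 3, 1, 3, 6, 248]
`print(b)` → prints [5, 3, 1, 3, 6]

Answer:
[5, 3, 1, 3, 6, 248]
[5, 3, 1, 3, 6]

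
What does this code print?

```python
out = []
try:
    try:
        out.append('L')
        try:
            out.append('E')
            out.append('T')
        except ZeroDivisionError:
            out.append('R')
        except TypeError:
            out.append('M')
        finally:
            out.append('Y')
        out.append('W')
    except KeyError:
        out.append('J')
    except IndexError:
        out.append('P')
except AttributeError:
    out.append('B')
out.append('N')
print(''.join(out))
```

Execution trace: 'L' (try body) → 'E' (inner try body) → 'T' (inner try body, no exception) → 'Y' (inner finally) → 'W' (try body, no exception) → 'N' (after the try/except). Output: LETYWN

Answer: LETYWN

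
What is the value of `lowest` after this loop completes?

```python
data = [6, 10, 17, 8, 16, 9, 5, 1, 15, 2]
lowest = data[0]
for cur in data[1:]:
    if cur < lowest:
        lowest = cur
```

Minimum of [6, 10, 17, 8, 16, 9, 5, 1, 15, 2]
`lowest` takes the values: 6 → 5 → 1

Answer: 1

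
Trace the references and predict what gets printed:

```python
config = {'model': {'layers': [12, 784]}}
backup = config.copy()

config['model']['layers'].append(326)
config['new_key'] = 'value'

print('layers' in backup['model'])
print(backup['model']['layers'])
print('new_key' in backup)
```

Key concept: shallow copy gotcha with nested dict.
Step by step:
`config = {'model': {'layers': [12, 784]}}` → config = {'model': {'layers': [12, 784]}}
`backup = config.copy()` → backup = {'model': {'layers': [12, 784]}}
`config['model']['layers'].append(326)` → config = {'model': {'layers': [12, 784, 326]}}; backup = {'model': {'layers': [12, 784, 326]}}
`config['new_key'] = 'value'` → config = {'model': {'layers': [12, 784, 326]}, 'new_key': 'value'}
`print('layers' in backup['model'])` → prints True
`print(backup['model']['layers'])` → prints [12, 784, 326]
`print('new_key' in backup)` → prints False

Answer:
True
[12, 784, 326]
False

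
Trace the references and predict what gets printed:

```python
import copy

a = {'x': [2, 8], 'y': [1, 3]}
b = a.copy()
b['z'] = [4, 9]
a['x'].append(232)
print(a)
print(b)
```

Key concept: shallow copy of dict with mutable values.
Step by step:
`a = {'x': [2, 8], 'y': [1, 3]}` → a = {'x': [2, 8], 'y': [1, 3]}
`b = a.copy()` → b = {'x': [2, 8], 'y': [1, 3]}
`b['z'] = [4, 9]` → b = {'x': [2, 8], 'y': [1, 3], 'z': [4, 9]}
`a['x'].append(232)` → a = {'x': [2, 8, 232], 'y': [1, 3]}; b = {'x': [2, 8, 232], 'y': [1, 3], 'z': [4, 9]}
`print(a)` → prints {'x': [2, 8, 232], 'y': [1, 3]}
`print(b)` → prints {'x': [2, 8, 232], 'y': [1, 3], 'z': [4, 9]}

Answer:
{'x': [2, 8, 232], 'y': [1, 3]}
{'x': [2, 8, 232], 'y': [1, 3], 'z': [4, 9]}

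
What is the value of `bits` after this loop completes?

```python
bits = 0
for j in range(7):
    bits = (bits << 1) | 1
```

Build 7 consecutive 1-bits: 0b1111111
`bits` takes the values: 0 → 1 → 3 → 7 → 15 → 31 → 63 → 127

Answer: 127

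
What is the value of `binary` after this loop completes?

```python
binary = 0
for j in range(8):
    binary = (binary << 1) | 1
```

Build 8 consecutive 1-bits: 0b11111111
`binary` takes the values: 0 → 1 → 3 → 7 → 15 → 31 → 63 → 127 → 255

Answer: 255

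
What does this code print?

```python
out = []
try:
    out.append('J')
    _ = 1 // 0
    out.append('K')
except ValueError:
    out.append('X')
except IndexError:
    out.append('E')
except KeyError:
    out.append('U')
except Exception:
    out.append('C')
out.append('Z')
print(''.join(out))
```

Execution trace: 'J' (try body) → 'C' (except Exception) → 'Z' (after the try/except). Output: JCZ

Answer: JCZ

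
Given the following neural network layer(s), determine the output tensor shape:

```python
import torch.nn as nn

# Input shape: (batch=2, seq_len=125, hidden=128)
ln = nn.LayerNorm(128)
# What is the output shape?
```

Input: (2, 125, 128) -> Output: (2, 125, 128)

Answer: (2, 125, 128)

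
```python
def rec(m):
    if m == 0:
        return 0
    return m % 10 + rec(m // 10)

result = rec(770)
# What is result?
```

Sum of digits of 770: 0 + 7 + 7 = 14

Answer: 14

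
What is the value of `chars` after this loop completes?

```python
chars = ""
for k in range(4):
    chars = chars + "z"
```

Repeat 'z' 4 times
`chars` takes the values: "" → "z" → "zz" → "zzz" → "zzzz"

Answer: "zzzz"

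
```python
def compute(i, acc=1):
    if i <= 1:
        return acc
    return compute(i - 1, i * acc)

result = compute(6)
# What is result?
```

Accumulator trace (n, acc): (6, 1) -> (5, 6) -> (4, 30) -> (3, 120) -> (2, 360) -> (1, 720) -> return 720

Answer: 720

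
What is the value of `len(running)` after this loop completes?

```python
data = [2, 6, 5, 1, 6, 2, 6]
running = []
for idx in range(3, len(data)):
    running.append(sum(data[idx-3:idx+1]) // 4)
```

Number of 4-element averages
`running` takes the values: [] → [3] → [3, 4] → [3, 4, 3] → [3, 4, 3, 3]
So `len(running)` = 4

Answer: 4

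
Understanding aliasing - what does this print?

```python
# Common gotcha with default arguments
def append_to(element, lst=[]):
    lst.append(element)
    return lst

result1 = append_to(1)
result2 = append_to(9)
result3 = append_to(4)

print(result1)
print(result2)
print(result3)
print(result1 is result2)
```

Key concept: mutable default argument gotcha.
Step by step:
`result1 = append_to(1)` → result1 = [1]
`result2 = append_to(9)` → result1 = [1, 9] (same object as result2); result2 = [1, 9] (same object as result1)
`result3 = append_to(4)` → result1 = [1, 9, 4] (same object as result2, result3); result2 = [1, 9, 4] (same object as result1, result3); result3 = [1, 9, 4] (same object as result1, result2)
`print(result1)` → prints [1, 9, 4]
`print(result2)` → prints [1, 9, 4]
`print(result3)` → prints [1, 9, 4]
`print(result1 is result2)` → prints True

Answer:
[1, 9, 4]
[1, 9, 4]
[1, 9, 4]
True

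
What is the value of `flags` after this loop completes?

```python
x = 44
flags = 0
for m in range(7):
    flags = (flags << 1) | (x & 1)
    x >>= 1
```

Reverse lowest 7 bits of 44
`flags` takes the values: 0 → 1 → 3 → 6 → 13 → 26

Answer: 26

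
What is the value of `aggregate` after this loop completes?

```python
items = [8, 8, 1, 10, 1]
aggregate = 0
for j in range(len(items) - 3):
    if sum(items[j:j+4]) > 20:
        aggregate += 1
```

Count windows with sum > 20
`aggregate` takes the values: 0 → 1

Answer: 1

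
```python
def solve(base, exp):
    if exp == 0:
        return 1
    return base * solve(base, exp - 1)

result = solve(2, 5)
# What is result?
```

solve(2, 5) = 2 * 2 * 2 * 2 * 2 = 32

Answer: 32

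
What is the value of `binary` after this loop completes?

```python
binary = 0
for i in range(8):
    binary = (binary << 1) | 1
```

Build 8 consecutive 1-bits: 0b11111111
`binary` takes the values: 0 → 1 → 3 → 7 → 15 → 31 → 63 → 127 → 255

Answer: 255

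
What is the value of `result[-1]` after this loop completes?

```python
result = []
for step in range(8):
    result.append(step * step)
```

Last element of squares 0 to 7
`result` takes the values: [] → [0] → [0, 1] → [0, 1, 4] → [0, 1, 4, 9] → [0, 1, 4, 9, 16] → [0, 1, 4, 9, 16, 25] → [0, 1, 4, 9, 16, 25, 36] → [0, 1, 4, 9, 16, 25, 36, 49]
So `result[-1]` = 49

Answer: 49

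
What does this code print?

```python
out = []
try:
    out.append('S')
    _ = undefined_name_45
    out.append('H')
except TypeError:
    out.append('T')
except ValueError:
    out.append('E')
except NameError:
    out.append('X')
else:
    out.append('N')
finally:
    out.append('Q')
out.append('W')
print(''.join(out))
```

Execution trace: 'S' (try body) → 'X' (except NameError) → 'Q' (finally) → 'W' (after the try/except). Output: SXQW

Answer: SXQW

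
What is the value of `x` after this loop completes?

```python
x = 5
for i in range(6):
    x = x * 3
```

Multiply by 3, 6 times: 5 * 3^6 = 3645
`x` takes the values: 5 → 15 → 45 → 135 → 405 → 1215 → 3645

Answer: 3645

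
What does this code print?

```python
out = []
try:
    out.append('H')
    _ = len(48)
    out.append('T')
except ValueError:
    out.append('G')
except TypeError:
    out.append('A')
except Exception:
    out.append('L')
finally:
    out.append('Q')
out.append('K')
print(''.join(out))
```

Execution trace: 'H' (try body) → 'A' (except TypeError) → 'Q' (finally) → 'K' (after the try/except). Output: HAQK

Answer: HAQK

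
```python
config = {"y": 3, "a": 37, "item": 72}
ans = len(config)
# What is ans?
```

Trace:
`config = {"y": 3, "a": 37, "item": 72}` → config = {'y': 3, 'a': 37, 'item': 72}
`ans = len(config)` → ans = 3
So ans = 3

Answer: 3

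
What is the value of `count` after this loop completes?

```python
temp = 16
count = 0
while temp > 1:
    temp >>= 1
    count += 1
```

Count right shifts until 1
`count` takes the values: 0 → 1 → 2 → 3 → 4

Answer: 4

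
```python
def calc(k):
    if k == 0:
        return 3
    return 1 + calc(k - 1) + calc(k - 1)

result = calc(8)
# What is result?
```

calc(k) = 1 + 2·calc(k-1), calc(0)=3. Closed form: (3+1)·2^8 - 1 = 1023.

Answer: 1023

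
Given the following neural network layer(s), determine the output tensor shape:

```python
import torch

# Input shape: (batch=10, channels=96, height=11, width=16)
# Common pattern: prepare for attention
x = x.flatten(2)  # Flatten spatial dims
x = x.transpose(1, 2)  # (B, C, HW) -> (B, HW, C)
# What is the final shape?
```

Input: (10, 96, 11, 16) -> after flatten(2): (10, 96, 176) -> Output: (10, 176, 96)

Answer: (10, 176, 96)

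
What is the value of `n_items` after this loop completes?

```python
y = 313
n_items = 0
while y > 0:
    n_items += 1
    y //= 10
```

Count digits by repeated division by 10
`n_items` takes the values: 0 → 1 → 2 → 3

Answer: 3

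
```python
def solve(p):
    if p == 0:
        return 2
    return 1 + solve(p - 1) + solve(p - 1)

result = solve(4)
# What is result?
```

solve(p) = 1 + 2·solve(p-1), solve(0)=2. Closed form: (2+1)·2^4 - 1 = 47.

Answer: 47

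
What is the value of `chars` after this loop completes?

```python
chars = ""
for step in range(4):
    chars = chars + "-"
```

Repeat '-' 4 times
`chars` takes the values: "" → "-" → "--" → "---" → "----"

Answer: "----"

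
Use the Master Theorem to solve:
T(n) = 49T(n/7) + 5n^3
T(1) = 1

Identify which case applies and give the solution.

a=49, b=7, f(n)=5n^3. log_7(49) = 2. Since c=3 > 2 and the regularity condition holds (49(n/7)^3 = (49/7^3)n^3 with 49/7^3 < 1), Case 3 applies: T(n) = Θ(f(n)) = O(n^3).

Answer: O(n^3) - Case 3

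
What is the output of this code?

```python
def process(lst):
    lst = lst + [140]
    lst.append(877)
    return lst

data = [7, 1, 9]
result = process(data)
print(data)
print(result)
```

Key concept: rebinding parameter vs mutation.
Step by step:
`data = [7, 1, 9]` → data = [7, 1, 9]
`result = process(data)` → result = [7, 1, 9, 140, 877]
`print(data)` → prints [7, 1, 9]
`print(result)` → prints [7, 1, 9, 140, 877]

Answer:
[7, 1, 9]
[7, 1, 9, 140, 877]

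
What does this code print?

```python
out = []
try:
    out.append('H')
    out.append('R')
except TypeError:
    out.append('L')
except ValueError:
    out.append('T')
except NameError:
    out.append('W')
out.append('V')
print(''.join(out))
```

Execution trace: 'H' (try body) → 'R' (try body, no exception) → 'V' (after the try/except). Output: HRV

Answer: HRV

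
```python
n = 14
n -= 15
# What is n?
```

Trace:
`n = 14` → n = 14
`n -= 15` → n = -1
So n = -1

Answer: -1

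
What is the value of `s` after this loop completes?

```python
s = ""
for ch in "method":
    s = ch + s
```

Reverse 'method'
`s` takes the values: "" → "m" → "em" → "tem" → "htem" → "ohtem" → "dohtem"

Answer: "dohtem"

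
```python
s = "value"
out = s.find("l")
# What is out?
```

Trace:
`s = "value"` → s = 'value'
`out = s.find("l")` → out = 2
So out = 2

Answer: 2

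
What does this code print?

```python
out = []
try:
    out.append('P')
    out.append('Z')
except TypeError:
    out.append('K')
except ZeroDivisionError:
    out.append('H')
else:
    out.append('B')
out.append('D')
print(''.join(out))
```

Execution trace: 'P' (try body) → 'Z' (try body, no exception) → 'B' (else) → 'D' (after the try/except). Output: PZBD

Answer: PZBD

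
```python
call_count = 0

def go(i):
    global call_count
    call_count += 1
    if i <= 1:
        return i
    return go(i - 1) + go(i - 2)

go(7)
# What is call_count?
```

Calls(i) = 1 + Calls(i-1) + Calls(i-2); Calls(0)=Calls(1)=1. For i=7 this gives 41.

Answer: 41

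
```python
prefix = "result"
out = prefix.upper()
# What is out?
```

Trace:
`prefix = "result"` → prefix = 'result'
`out = prefix.upper()` → out = 'RESULT'
So out = 'RESULT'

Answer: 'RESULT'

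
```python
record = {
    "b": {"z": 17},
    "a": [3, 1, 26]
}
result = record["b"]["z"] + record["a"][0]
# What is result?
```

Trace:
`record = { ...` → record = {'b': {'z': 17}, 'a': [3, 1, 26]}
`result = record["b"]["z"] + record["a"][0]` → result = 20
So result = 20

Answer: 20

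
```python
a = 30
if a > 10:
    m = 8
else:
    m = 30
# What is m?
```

Trace:
`a = 30` → a = 30
`if a > 10: ...` → a > 10 is True → m = 8
So m = 8

Answer: 8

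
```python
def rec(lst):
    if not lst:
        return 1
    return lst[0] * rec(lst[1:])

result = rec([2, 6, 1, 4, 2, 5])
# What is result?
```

Product over [2, 6, 1, 4, 2, 5] = 2 * 6 * 1 * 4 * 2 * 5 = 480

Answer: 480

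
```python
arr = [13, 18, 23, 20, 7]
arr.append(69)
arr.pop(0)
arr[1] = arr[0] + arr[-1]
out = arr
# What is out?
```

Trace:
`arr = [13, 18, 23, 20, 7]` → arr = [13, 18, 23, 20, 7]
`arr.append(69)` → arr = [13, 18, 23, 20, 7, 69]
`arr.pop(0)` → arr = [18, 23, 20, 7, 69]
`arr[1] = arr[0] + arr[-1]` → arr = [18, 87, 20, 7, 69]
`out = arr` → out = [18, 87, 20, 7, 69]
So out = [18, 87, 20, 7, 69]

Answer: [18, 87, 20, 7, 69]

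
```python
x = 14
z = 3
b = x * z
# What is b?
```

Trace:
`x = 14` → x = 14
`z = 3` → z = 3
`b = x * z` → b = 42
So b = 42

Answer: 42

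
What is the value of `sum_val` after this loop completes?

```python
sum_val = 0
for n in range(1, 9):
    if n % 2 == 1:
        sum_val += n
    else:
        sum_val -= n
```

Add odd, subtract even
`sum_val` takes the values: 0 → 1 → -1 → 2 → -2 → 3 → -3 → 4 → -4

Answer: -4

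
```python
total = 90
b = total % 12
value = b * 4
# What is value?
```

Trace:
`total = 90` → total = 90
`b = total % 12` → b = 6
`value = b * 4` → value = 24
So value = 24

Answer: 24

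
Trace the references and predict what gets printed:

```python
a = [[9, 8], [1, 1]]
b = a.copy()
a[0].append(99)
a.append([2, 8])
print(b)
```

Key concept: shallow copy with nested lists.
Step by step:
`a = [[9, 8], [1, 1]]` → a = [[9, 8], [1, 1]]
`b = a.copy()` → b = [[9, 8], [1, 1]]
`a[0].append(99)` → a = [[9, 8, 99], [1, 1]]; b = [[9, 8, 99], [1, 1]]
`a.append([2, 8])` → a = [[9, 8, 99], [1, 1], [2, 8]]
`print(b)` → prints [[9, 8, 99], [1, 1]]

Answer: [[9, 8, 99], [1, 1]]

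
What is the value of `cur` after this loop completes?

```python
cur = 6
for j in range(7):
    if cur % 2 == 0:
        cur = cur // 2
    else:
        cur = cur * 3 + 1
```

Collatz-style transformation from 6
`cur` takes the values: 6 → 3 → 10 → 5 → 16 → 8 → 4 → 2

Answer: 2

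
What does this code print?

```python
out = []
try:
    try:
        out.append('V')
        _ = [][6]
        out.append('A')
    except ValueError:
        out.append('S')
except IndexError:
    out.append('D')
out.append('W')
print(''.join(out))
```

Execution trace: 'V' (inner try body) → 'D' (outer except IndexError) → 'W' (after the try/except). Output: VDW

Answer: VDW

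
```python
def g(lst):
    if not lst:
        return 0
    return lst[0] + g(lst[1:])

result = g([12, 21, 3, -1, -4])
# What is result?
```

12 + 21 + 3 + (-1) + (-4) + 0 = 31

Answer: 31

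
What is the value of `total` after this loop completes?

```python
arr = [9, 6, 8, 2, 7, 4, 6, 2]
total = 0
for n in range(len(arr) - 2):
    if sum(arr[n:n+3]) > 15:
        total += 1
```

Count windows with sum > 15
`total` takes the values: 0 → 1 → 2 → 3 → 4

Answer: 4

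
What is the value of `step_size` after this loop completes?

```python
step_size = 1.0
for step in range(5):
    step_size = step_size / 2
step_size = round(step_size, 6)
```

Halving LR 5 times: 1 / 2^5
`step_size` takes the values: 1.0 → 0.5 → 0.25 → 0.125 → 0.0625 → 0.03125

Answer: 0.03125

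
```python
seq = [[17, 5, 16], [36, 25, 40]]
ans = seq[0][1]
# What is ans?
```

Trace:
`seq = [[17, 5, 16], [36, 25, 40]]` → seq = [[17, 5, 16], [36, 25, 40]]
`ans = seq[0][1]` → ans = 5
So ans = 5

Answer: 5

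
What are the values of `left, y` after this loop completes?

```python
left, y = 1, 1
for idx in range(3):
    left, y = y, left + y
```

Fibonacci: after 3 iterations
`left, y` takes the values: (1, 1) → (1, 2) → (2, 3) → (3, 5)

Answer: 3, 5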